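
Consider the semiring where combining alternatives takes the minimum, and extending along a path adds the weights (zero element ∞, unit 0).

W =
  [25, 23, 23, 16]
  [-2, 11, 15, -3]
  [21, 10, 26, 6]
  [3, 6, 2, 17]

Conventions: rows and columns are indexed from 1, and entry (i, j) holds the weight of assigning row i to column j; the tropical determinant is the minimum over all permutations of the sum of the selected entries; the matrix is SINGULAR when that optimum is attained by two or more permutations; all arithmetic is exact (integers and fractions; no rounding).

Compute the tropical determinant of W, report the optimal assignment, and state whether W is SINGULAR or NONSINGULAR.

σ = (1, 2, 3, 4): 25 + 11 + 26 + 17 = 79
σ = (1, 2, 4, 3): 25 + 11 + 6 + 2 = 44
σ = (1, 3, 2, 4): 25 + 15 + 10 + 17 = 67
σ = (1, 3, 4, 2): 25 + 15 + 6 + 6 = 52
σ = (1, 4, 2, 3): 25 + (-3) + 10 + 2 = 34
σ = (1, 4, 3, 2): 25 + (-3) + 26 + 6 = 54
σ = (2, 1, 3, 4): 23 + (-2) + 26 + 17 = 64
σ = (2, 1, 4, 3): 23 + (-2) + 6 + 2 = 29
σ = (2, 3, 1, 4): 23 + 15 + 21 + 17 = 76
σ = (2, 3, 4, 1): 23 + 15 + 6 + 3 = 47
σ = (2, 4, 1, 3): 23 + (-3) + 21 + 2 = 43
σ = (2, 4, 3, 1): 23 + (-3) + 26 + 3 = 49
σ = (3, 1, 2, 4): 23 + (-2) + 10 + 17 = 48
σ = (3, 1, 4, 2): 23 + (-2) + 6 + 6 = 33
σ = (3, 2, 1, 4): 23 + 11 + 21 + 17 = 72
σ = (3, 2, 4, 1): 23 + 11 + 6 + 3 = 43
σ = (3, 4, 1, 2): 23 + (-3) + 21 + 6 = 47
σ = (3, 4, 2, 1): 23 + (-3) + 10 + 3 = 33
σ = (4, 1, 2, 3): 16 + (-2) + 10 + 2 = 26
σ = (4, 1, 3, 2): 16 + (-2) + 26 + 6 = 46
σ = (4, 2, 1, 3): 16 + 11 + 21 + 2 = 50
σ = (4, 2, 3, 1): 16 + 11 + 26 + 3 = 56
σ = (4, 3, 1, 2): 16 + 15 + 21 + 6 = 58
σ = (4, 3, 2, 1): 16 + 15 + 10 + 3 = 44
Optimal value attained by: σ = (4, 1, 2, 3).
Answer: det⊕(W) = 26; verdict: NONSINGULAR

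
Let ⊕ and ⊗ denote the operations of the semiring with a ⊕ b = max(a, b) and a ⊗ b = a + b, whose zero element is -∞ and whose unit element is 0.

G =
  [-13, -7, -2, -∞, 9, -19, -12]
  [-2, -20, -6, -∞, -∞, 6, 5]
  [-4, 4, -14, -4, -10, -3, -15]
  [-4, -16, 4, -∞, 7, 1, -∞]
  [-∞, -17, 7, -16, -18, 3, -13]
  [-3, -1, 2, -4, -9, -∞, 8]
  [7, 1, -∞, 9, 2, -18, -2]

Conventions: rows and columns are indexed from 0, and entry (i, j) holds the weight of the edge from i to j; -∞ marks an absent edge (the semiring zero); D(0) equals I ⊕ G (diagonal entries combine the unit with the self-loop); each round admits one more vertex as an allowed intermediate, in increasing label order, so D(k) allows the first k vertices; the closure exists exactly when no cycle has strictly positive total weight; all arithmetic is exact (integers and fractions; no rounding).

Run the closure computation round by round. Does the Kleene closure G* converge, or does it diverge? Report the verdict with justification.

D(0):
  [0, -7, -2, -∞, 9, -19, -12]
  [-2, 0, -6, -∞, -∞, 6, 5]
  [-4, 4, 0, -4, -10, -3, -15]
  [-4, -16, 4, 0, 7, 1, -∞]
  [-∞, -17, 7, -16, 0, 3, -13]
  [-3, -1, 2, -4, -9, 0, 8]
  [7, 1, -∞, 9, 2, -18, 0]
D(1):
  [0, -7, -2, -∞, 9, -19, -12]
  [-2, 0, -4, -∞, 7, 6, 5]
  [-4, 4, 0, -4, 5, -3, -15]
  [-4, -11, 4, 0, 7, 1, -16]
  [-∞, -17, 7, -16, 0, 3, -13]
  [-3, -1, 2, -4, 6, 0, 8]
  [7, 1, 5, 9, 16, -12, 0]
Detection: at round 2, diagonal entry (5, 5) turns strictly positive.
Key observation: the cycle 5->1->5 has total weight (-1) + 6, which is strictly positive.
Answer: DIVERGES — positive cycle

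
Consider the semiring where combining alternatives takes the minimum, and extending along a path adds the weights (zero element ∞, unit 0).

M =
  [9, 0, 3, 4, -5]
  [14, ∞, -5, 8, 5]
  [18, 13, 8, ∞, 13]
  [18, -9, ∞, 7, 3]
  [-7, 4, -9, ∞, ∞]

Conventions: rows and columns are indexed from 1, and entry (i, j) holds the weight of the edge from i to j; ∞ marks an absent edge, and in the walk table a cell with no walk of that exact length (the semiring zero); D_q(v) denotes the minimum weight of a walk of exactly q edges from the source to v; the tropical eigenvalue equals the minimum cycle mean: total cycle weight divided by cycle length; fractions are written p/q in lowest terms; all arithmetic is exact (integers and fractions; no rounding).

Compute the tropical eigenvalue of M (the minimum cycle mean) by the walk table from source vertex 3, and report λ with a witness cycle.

q=0: [∞, ∞, 0, ∞, ∞]
q=1: [18, 13, 8, ∞, 13]
q=2: [6, 17, 4, 21, 13]
q=3: [6, 6, 4, 10, 1]
q=4: [-6, 1, -8, 10, 1]
q=5: [-6, -6, -8, -2, -11]
Optimal cycle mean attained by: cycle 1->5->1, total (-5) + (-7), length 2.
Answer: λ = -6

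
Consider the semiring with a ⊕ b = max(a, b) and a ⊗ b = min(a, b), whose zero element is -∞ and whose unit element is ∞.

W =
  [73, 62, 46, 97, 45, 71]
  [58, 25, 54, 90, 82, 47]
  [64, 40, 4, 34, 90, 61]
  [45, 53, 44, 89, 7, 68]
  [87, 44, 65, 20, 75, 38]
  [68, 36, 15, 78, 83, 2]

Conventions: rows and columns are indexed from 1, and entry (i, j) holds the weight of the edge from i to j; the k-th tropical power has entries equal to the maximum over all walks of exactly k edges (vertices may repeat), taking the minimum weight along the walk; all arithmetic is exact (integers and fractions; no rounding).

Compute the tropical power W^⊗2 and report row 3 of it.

W^⊗2:
  [73, 62, 54, 89, 71, 71]
  [82, 58, 65, 89, 75, 68]
  [87, 62, 65, 64, 75, 64]
  [68, 53, 53, 89, 68, 68]
  [75, 62, 65, 87, 75, 71]
  [83, 62, 65, 78, 75, 68]
Answer: row 3 of W^⊗2 = [87, 62, 65, 64, 75, 64]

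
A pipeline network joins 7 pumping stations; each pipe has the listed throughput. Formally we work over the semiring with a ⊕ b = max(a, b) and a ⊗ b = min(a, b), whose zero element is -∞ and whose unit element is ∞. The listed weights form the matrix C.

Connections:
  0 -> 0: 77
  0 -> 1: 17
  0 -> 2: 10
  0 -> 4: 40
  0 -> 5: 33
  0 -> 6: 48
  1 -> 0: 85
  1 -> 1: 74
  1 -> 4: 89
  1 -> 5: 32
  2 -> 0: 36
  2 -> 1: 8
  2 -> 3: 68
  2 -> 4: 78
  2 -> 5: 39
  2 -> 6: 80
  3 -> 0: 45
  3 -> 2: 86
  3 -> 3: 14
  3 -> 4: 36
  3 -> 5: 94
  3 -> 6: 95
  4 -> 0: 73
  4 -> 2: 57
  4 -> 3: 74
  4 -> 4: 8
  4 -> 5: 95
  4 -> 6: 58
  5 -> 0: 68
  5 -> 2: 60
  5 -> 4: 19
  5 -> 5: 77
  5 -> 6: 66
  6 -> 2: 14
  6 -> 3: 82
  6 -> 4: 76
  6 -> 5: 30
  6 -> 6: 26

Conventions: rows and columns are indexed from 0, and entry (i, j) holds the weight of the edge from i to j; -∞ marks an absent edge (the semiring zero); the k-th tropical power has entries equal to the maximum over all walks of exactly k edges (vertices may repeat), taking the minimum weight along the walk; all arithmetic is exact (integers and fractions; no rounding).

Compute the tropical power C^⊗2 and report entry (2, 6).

C^⊗2:
  [77, 17, 40, 48, 48, 40, 48]
  [77, 74, 57, 74, 74, 89, 58]
  [73, 17, 68, 80, 76, 78, 68]
  [68, 17, 60, 82, 78, 77, 80]
  [73, 17, 74, 58, 58, 77, 74]
  [68, 17, 60, 66, 66, 77, 66]
  [73, 8, 82, 74, 36, 82, 82]
Key observation: the optimum is the walk 2->3->6, with weight 68 min 95 = 68.
Optimal value attained by: walk 2->3->6.
Answer: (C^⊗2)[2][6] = 68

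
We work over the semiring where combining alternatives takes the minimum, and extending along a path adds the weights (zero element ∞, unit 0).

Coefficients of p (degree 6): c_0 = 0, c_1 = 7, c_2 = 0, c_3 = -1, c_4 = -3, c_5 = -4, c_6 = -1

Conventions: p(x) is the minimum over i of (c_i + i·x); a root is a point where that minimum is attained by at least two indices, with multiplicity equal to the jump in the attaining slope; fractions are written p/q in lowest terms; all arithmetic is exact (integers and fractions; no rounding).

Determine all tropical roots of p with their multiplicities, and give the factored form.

hull edge (i=0, c=0) to (i=5, c=-4): slope -4/5, span 5
hull edge (i=5, c=-4) to (i=6, c=-1): slope 3, span 1
Factored form: p(x) = -1 ⊗ (x ⊕ (-3)) ⊗ (x ⊕ 4/5) ⊗ (x ⊕ 4/5) ⊗ (x ⊕ 4/5) ⊗ (x ⊕ 4/5) ⊗ (x ⊕ 4/5)
Answer: roots = -3 (mult 1), 4/5 (mult 5)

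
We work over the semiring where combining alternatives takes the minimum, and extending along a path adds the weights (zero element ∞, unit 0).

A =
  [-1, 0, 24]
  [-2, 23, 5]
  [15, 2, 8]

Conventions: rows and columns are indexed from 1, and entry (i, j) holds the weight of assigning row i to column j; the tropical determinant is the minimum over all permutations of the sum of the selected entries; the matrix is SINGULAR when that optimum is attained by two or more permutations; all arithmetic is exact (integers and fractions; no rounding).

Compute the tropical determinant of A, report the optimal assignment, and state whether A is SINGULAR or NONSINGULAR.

σ = (1, 2, 3): (-1) + 23 + 8 = 30
σ = (1, 3, 2): (-1) + 5 + 2 = 6
σ = (2, 1, 3): 0 + (-2) + 8 = 6
σ = (2, 3, 1): 0 + 5 + 15 = 20
σ = (3, 1, 2): 24 + (-2) + 2 = 24
σ = (3, 2, 1): 24 + 23 + 15 = 62
Optimal value attained by: σ = (1, 3, 2).
Answer: det⊕(A) = 6; verdict: SINGULAR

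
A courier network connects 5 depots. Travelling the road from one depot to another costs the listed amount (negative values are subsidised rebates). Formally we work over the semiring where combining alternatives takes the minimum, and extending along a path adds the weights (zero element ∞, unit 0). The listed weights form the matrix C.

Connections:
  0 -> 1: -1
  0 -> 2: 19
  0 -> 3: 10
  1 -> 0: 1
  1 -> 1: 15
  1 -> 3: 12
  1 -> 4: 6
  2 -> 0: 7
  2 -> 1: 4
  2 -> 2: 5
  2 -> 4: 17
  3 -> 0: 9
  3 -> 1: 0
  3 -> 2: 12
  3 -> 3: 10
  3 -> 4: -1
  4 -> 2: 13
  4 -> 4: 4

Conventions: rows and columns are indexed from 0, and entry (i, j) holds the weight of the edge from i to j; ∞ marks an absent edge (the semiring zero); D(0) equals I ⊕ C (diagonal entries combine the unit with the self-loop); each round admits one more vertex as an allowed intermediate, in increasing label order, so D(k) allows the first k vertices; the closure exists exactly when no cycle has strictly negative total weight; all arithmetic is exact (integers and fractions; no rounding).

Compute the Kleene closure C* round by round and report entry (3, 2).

D(0):
  [0, -1, 19, 10, ∞]
  [1, 0, ∞, 12, 6]
  [7, 4, 0, ∞, 17]
  [9, 0, 12, 0, -1]
  [∞, ∞, 13, ∞, 0]
D(1):
  [0, -1, 19, 10, ∞]
  [1, 0, 20, 11, 6]
  [7, 4, 0, 17, 17]
  [9, 0, 12, 0, -1]
  [∞, ∞, 13, ∞, 0]
D(2):
  [0, -1, 19, 10, 5]
  [1, 0, 20, 11, 6]
  [5, 4, 0, 15, 10]
  [1, 0, 12, 0, -1]
  [∞, ∞, 13, ∞, 0]
D(3):
  [0, -1, 19, 10, 5]
  [1, 0, 20, 11, 6]
  [5, 4, 0, 15, 10]
  [1, 0, 12, 0, -1]
  [18, 17, 13, 28, 0]
D(4):
  [0, -1, 19, 10, 5]
  [1, 0, 20, 11, 6]
  [5, 4, 0, 15, 10]
  [1, 0, 12, 0, -1]
  [18, 17, 13, 28, 0]
D(5):
  [0, -1, 18, 10, 5]
  [1, 0, 19, 11, 6]
  [5, 4, 0, 15, 10]
  [1, 0, 12, 0, -1]
  [18, 17, 13, 28, 0]
Answer: C*[3][2] = 12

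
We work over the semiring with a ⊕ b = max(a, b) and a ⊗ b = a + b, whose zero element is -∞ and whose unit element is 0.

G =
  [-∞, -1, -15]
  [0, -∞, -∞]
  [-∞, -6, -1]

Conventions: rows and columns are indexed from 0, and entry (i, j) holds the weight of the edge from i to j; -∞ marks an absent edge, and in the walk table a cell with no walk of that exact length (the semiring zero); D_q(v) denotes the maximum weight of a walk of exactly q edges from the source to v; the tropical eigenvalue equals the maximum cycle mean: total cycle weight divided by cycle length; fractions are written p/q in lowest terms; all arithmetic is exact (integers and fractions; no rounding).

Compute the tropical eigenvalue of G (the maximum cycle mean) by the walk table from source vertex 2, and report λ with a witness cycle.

q=0: [-∞, -∞, 0]
q=1: [-∞, -6, -1]
q=2: [-6, -7, -2]
q=3: [-7, -7, -3]
Optimal cycle mean attained by: cycle 0->1->0, total (-1) + 0, length 2.
Answer: λ = -1/2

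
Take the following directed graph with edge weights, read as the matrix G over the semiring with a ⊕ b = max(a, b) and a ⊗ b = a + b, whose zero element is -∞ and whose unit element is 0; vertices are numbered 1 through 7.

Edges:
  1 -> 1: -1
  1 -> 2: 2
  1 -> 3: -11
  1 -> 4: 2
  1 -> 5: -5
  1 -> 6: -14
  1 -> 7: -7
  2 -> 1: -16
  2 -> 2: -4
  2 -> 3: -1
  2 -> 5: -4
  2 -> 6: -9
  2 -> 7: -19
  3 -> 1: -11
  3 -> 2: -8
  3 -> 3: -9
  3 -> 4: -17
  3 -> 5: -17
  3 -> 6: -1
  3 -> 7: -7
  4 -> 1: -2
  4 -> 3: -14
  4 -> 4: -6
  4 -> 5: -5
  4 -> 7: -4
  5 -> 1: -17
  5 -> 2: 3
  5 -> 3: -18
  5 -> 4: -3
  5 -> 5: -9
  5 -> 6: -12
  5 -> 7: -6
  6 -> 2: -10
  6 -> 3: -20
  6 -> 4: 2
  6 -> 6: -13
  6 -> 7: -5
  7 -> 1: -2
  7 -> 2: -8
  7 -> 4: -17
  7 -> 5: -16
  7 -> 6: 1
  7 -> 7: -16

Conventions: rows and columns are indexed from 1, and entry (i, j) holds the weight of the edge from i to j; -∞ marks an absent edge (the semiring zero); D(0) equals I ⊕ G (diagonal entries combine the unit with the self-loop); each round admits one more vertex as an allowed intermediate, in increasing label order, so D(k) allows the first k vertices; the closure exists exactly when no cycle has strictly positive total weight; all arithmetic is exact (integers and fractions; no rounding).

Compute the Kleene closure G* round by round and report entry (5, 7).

D(0):
  [0, 2, -11, 2, -5, -14, -7]
  [-16, 0, -1, -∞, -4, -9, -19]
  [-11, -8, 0, -17, -17, -1, -7]
  [-2, -∞, -14, 0, -5, -∞, -4]
  [-17, 3, -18, -3, 0, -12, -6]
  [-∞, -10, -20, 2, -∞, 0, -5]
  [-2, -8, -∞, -17, -16, 1, 0]
D(1):
  [0, 2, -11, 2, -5, -14, -7]
  [-16, 0, -1, -14, -4, -9, -19]
  [-11, -8, 0, -9, -16, -1, -7]
  [-2, 0, -13, 0, -5, -16, -4]
  [-17, 3, -18, -3, 0, -12, -6]
  [-∞, -10, -20, 2, -∞, 0, -5]
  [-2, 0, -13, 0, -7, 1, 0]
D(2):
  [0, 2, 1, 2, -2, -7, -7]
  [-16, 0, -1, -14, -4, -9, -19]
  [-11, -8, 0, -9, -12, -1, -7]
  [-2, 0, -1, 0, -4, -9, -4]
  [-13, 3, 2, -3, 0, -6, -6]
  [-26, -10, -11, 2, -14, 0, -5]
  [-2, 0, -1, 0, -4, 1, 0]
D(3):
  [0, 2, 1, 2, -2, 0, -6]
  [-12, 0, -1, -10, -4, -2, -8]
  [-11, -8, 0, -9, -12, -1, -7]
  [-2, 0, -1, 0, -4, -2, -4]
  [-9, 3, 2, -3, 0, 1, -5]
  [-22, -10, -11, 2, -14, 0, -5]
  [-2, 0, -1, 0, -4, 1, 0]
D(4):
  [0, 2, 1, 2, -2, 0, -2]
  [-12, 0, -1, -10, -4, -2, -8]
  [-11, -8, 0, -9, -12, -1, -7]
  [-2, 0, -1, 0, -4, -2, -4]
  [-5, 3, 2, -3, 0, 1, -5]
  [0, 2, 1, 2, -2, 0, -2]
  [-2, 0, -1, 0, -4, 1, 0]
D(5):
  [0, 2, 1, 2, -2, 0, -2]
  [-9, 0, -1, -7, -4, -2, -8]
  [-11, -8, 0, -9, -12, -1, -7]
  [-2, 0, -1, 0, -4, -2, -4]
  [-5, 3, 2, -3, 0, 1, -5]
  [0, 2, 1, 2, -2, 0, -2]
  [-2, 0, -1, 0, -4, 1, 0]
D(6):
  [0, 2, 1, 2, -2, 0, -2]
  [-2, 0, -1, 0, -4, -2, -4]
  [-1, 1, 0, 1, -3, -1, -3]
  [-2, 0, -1, 0, -4, -2, -4]
  [1, 3, 2, 3, 0, 1, -1]
  [0, 2, 1, 2, -2, 0, -2]
  [1, 3, 2, 3, -1, 1, 0]
D(7):
  [0, 2, 1, 2, -2, 0, -2]
  [-2, 0, -1, 0, -4, -2, -4]
  [-1, 1, 0, 1, -3, -1, -3]
  [-2, 0, -1, 0, -4, -2, -4]
  [1, 3, 2, 3, 0, 1, -1]
  [0, 2, 1, 2, -2, 0, -2]
  [1, 3, 2, 3, -1, 1, 0]
Answer: G*[5][7] = -1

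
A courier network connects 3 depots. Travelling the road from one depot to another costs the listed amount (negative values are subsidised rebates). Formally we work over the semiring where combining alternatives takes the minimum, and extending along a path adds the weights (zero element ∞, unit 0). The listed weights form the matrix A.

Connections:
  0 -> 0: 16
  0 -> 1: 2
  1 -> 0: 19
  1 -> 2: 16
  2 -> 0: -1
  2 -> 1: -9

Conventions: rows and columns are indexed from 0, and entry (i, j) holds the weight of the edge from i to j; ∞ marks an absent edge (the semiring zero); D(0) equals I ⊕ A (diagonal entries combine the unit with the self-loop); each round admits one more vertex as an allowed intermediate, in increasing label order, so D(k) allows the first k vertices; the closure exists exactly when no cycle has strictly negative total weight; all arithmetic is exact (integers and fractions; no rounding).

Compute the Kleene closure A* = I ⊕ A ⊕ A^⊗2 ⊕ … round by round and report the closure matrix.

D(0):
  [0, 2, ∞]
  [19, 0, 16]
  [-1, -9, 0]
D(1):
  [0, 2, ∞]
  [19, 0, 16]
  [-1, -9, 0]
D(2):
  [0, 2, 18]
  [19, 0, 16]
  [-1, -9, 0]
D(3):
  [0, 2, 18]
  [15, 0, 16]
  [-1, -9, 0]
Answer: A* = [[0, 2, 18], [15, 0, 16], [-1, -9, 0]]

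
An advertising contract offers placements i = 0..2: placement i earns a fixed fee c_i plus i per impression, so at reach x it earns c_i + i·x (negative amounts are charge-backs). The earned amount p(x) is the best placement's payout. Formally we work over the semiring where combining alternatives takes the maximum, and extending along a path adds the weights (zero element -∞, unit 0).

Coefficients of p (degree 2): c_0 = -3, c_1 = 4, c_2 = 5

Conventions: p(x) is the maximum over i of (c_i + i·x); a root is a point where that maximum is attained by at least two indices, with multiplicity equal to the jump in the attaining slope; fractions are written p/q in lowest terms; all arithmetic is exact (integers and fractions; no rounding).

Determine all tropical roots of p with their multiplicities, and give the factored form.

hull edge (i=0, c=-3) to (i=1, c=4): slope 7, span 1
hull edge (i=1, c=4) to (i=2, c=5): slope 1, span 1
Factored form: p(x) = 5 ⊗ (x ⊕ (-7)) ⊗ (x ⊕ (-1))
Answer: roots = -7 (mult 1), -1 (mult 1)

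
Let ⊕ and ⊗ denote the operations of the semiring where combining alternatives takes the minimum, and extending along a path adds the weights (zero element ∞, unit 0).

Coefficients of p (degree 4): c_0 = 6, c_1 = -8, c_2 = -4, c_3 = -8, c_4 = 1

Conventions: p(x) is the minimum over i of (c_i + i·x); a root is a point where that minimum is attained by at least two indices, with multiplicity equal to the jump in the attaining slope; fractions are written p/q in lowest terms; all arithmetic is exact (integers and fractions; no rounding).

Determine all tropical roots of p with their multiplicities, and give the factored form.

hull edge (i=0, c=6) to (i=1, c=-8): slope -14, span 1
hull edge (i=1, c=-8) to (i=3, c=-8): slope 0, span 2
hull edge (i=3, c=-8) to (i=4, c=1): slope 9, span 1
Factored form: p(x) = 1 ⊗ (x ⊕ (-9)) ⊗ (x ⊕ 0) ⊗ (x ⊕ 0) ⊗ (x ⊕ 14)
Answer: roots = -9 (mult 1), 0 (mult 2), 14 (mult 1)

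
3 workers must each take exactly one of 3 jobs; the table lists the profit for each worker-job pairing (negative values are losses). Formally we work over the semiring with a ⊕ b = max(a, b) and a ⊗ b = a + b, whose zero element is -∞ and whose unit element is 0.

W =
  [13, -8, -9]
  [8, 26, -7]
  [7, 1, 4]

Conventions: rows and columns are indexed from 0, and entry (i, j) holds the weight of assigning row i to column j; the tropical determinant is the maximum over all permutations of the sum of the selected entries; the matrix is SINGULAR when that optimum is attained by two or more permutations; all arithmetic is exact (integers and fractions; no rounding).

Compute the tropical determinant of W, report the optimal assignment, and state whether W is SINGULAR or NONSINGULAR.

σ = (0, 1, 2): 13 + 26 + 4 = 43
σ = (0, 2, 1): 13 + (-7) + 1 = 7
σ = (1, 0, 2): (-8) + 8 + 4 = 4
σ = (1, 2, 0): (-8) + (-7) + 7 = -8
σ = (2, 0, 1): (-9) + 8 + 1 = 0
σ = (2, 1, 0): (-9) + 26 + 7 = 24
Optimal value attained by: σ = (0, 1, 2).
Answer: det⊕(W) = 43; verdict: NONSINGULAR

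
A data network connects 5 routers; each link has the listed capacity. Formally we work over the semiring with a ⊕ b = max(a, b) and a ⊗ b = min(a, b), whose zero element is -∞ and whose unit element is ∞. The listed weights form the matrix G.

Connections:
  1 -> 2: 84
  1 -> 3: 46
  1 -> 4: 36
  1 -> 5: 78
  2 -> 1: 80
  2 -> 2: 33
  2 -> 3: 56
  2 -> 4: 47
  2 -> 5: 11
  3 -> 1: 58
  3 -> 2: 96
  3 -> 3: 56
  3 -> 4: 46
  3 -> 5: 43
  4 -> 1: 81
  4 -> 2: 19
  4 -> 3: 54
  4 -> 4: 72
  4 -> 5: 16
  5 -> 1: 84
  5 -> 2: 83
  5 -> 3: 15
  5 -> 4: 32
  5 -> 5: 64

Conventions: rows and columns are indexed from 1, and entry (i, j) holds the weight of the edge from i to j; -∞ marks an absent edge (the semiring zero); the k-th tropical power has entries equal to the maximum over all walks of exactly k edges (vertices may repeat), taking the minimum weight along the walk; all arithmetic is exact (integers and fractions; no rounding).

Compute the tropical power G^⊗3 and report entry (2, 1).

G^⊗2:
  [80, 78, 56, 47, 64]
  [56, 80, 56, 47, 78]
  [80, 58, 56, 47, 58]
  [72, 81, 54, 72, 78]
  [80, 84, 56, 47, 78]
G^⊗3:
  [78, 80, 56, 47, 78]
  [80, 78, 56, 47, 64]
  [58, 80, 56, 47, 78]
  [80, 78, 56, 72, 72]
  [80, 80, 56, 47, 78]
Key observation: the optimum is the walk 2->1->2->1, with weight 80 min 84 min 80 = 80.
Optimal value attained by: walk 2->1->2->1.
Answer: (G^⊗3)[2][1] = 80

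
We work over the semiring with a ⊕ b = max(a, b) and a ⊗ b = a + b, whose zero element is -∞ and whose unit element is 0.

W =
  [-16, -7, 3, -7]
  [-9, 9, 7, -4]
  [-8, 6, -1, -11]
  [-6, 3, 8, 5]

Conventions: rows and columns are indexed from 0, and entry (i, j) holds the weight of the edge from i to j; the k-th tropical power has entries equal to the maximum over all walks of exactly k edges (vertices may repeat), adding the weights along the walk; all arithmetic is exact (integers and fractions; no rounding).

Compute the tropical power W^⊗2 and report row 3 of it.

W^⊗2:
  [-5, 9, 2, -2]
  [0, 18, 16, 5]
  [-3, 15, 13, 2]
  [0, 14, 13, 10]
Answer: row 3 of W^⊗2 = [0, 14, 13, 10]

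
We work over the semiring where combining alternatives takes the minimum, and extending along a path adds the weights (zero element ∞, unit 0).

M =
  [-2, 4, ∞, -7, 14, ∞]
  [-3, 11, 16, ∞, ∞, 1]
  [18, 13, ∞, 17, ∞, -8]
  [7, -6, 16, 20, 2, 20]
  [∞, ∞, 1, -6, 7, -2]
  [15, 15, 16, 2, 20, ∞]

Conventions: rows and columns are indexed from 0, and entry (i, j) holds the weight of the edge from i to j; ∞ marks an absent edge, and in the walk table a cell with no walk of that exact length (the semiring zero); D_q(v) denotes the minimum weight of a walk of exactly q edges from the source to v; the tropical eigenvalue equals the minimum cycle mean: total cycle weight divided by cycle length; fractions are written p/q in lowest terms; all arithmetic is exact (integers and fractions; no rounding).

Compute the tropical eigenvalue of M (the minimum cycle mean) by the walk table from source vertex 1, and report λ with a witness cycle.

q=0: [∞, 0, ∞, ∞, ∞, ∞]
q=1: [-3, 11, 16, ∞, ∞, 1]
q=2: [-5, 1, 17, -10, 11, 8]
q=3: [-7, -16, 6, -12, -8, 2]
q=4: [-19, -18, -7, -14, -10, -15]
q=5: [-21, -20, -9, -26, -12, -17]
q=6: [-23, -32, -11, -28, -24, -19]
Optimal cycle mean attained by: cycle 0->3->1->0, total (-7) + (-6) + (-3), length 3.
Answer: λ = -16/3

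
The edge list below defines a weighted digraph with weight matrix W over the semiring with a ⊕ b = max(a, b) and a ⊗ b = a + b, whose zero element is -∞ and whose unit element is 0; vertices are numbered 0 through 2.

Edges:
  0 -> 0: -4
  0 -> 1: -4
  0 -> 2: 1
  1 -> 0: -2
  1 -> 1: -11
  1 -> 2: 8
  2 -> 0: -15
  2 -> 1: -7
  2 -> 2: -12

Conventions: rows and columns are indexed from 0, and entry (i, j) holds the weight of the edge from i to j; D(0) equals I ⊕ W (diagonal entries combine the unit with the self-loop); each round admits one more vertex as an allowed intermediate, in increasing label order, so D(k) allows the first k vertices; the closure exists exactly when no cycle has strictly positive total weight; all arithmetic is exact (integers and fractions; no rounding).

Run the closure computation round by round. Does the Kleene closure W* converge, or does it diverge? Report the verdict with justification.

D(0):
  [0, -4, 1]
  [-2, 0, 8]
  [-15, -7, 0]
D(1):
  [0, -4, 1]
  [-2, 0, 8]
  [-15, -7, 0]
Detection: at round 2, diagonal entry (2, 2) turns strictly positive.
Key observation: the cycle 2->1->2 has total weight (-7) + 8, which is strictly positive.
Answer: DIVERGES — positive cycle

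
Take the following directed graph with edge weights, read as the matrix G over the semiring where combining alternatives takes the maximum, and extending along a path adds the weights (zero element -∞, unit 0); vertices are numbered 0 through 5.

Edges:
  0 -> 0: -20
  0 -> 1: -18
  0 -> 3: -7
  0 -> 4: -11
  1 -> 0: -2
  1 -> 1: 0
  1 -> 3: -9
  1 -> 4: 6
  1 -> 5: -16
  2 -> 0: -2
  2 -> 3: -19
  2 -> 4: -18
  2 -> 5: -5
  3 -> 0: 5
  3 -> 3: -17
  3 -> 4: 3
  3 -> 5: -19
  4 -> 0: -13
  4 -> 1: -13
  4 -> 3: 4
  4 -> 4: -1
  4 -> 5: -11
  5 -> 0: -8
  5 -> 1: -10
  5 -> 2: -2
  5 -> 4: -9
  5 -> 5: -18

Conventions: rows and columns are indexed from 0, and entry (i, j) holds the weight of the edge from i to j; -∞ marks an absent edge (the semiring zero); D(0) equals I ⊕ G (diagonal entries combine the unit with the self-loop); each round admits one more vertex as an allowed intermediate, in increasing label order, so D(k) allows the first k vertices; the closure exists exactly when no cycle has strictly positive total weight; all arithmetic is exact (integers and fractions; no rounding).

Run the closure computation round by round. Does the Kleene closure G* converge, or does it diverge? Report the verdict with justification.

D(0):
  [0, -18, -∞, -7, -11, -∞]
  [-2, 0, -∞, -9, 6, -16]
  [-2, -∞, 0, -19, -18, -5]
  [5, -∞, -∞, 0, 3, -19]
  [-13, -13, -∞, 4, 0, -11]
  [-8, -10, -2, -∞, -9, 0]
D(1):
  [0, -18, -∞, -7, -11, -∞]
  [-2, 0, -∞, -9, 6, -16]
  [-2, -20, 0, -9, -13, -5]
  [5, -13, -∞, 0, 3, -19]
  [-13, -13, -∞, 4, 0, -11]
  [-8, -10, -2, -15, -9, 0]
D(2):
  [0, -18, -∞, -7, -11, -34]
  [-2, 0, -∞, -9, 6, -16]
  [-2, -20, 0, -9, -13, -5]
  [5, -13, -∞, 0, 3, -19]
  [-13, -13, -∞, 4, 0, -11]
  [-8, -10, -2, -15, -4, 0]
D(3):
  [0, -18, -∞, -7, -11, -34]
  [-2, 0, -∞, -9, 6, -16]
  [-2, -20, 0, -9, -13, -5]
  [5, -13, -∞, 0, 3, -19]
  [-13, -13, -∞, 4, 0, -11]
  [-4, -10, -2, -11, -4, 0]
Detection: at round 4, diagonal entry (4, 4) turns strictly positive.
Key observation: the cycle 4->3->4 has total weight 4 + 3, which is strictly positive.
Answer: DIVERGES — positive cycle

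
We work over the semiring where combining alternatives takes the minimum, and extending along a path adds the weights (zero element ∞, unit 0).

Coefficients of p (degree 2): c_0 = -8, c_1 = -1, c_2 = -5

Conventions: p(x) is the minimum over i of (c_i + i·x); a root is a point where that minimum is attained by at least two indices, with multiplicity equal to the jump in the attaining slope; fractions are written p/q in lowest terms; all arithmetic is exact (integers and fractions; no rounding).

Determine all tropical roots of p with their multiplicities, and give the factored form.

hull edge (i=0, c=-8) to (i=2, c=-5): slope 3/2, span 2
Factored form: p(x) = -5 ⊗ (x ⊕ (-3/2)) ⊗ (x ⊕ (-3/2))
Answer: roots = -3/2 (mult 2)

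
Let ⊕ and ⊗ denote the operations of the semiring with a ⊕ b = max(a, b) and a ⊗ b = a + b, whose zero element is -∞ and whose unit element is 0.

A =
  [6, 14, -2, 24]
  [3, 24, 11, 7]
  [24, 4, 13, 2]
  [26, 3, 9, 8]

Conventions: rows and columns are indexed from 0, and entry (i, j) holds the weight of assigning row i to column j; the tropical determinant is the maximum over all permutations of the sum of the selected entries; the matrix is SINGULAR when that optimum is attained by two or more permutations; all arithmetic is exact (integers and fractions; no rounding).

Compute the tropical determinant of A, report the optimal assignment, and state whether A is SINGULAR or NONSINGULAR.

σ = (0, 1, 2, 3): 6 + 24 + 13 + 8 = 51
σ = (0, 1, 3, 2): 6 + 24 + 2 + 9 = 41
σ = (0, 2, 1, 3): 6 + 11 + 4 + 8 = 29
σ = (0, 2, 3, 1): 6 + 11 + 2 + 3 = 22
σ = (0, 3, 1, 2): 6 + 7 + 4 + 9 = 26
σ = (0, 3, 2, 1): 6 + 7 + 13 + 3 = 29
σ = (1, 0, 2, 3): 14 + 3 + 13 + 8 = 38
σ = (1, 0, 3, 2): 14 + 3 + 2 + 9 = 28
σ = (1, 2, 0, 3): 14 + 11 + 24 + 8 = 57
σ = (1, 2, 3, 0): 14 + 11 + 2 + 26 = 53
σ = (1, 3, 0, 2): 14 + 7 + 24 + 9 = 54
σ = (1, 3, 2, 0): 14 + 7 + 13 + 26 = 60
σ = (2, 0, 1, 3): (-2) + 3 + 4 + 8 = 13
σ = (2, 0, 3, 1): (-2) + 3 + 2 + 3 = 6
σ = (2, 1, 0, 3): (-2) + 24 + 24 + 8 = 54
σ = (2, 1, 3, 0): (-2) + 24 + 2 + 26 = 50
σ = (2, 3, 0, 1): (-2) + 7 + 24 + 3 = 32
σ = (2, 3, 1, 0): (-2) + 7 + 4 + 26 = 35
σ = (3, 0, 1, 2): 24 + 3 + 4 + 9 = 40
σ = (3, 0, 2, 1): 24 + 3 + 13 + 3 = 43
σ = (3, 1, 0, 2): 24 + 24 + 24 + 9 = 81
σ = (3, 1, 2, 0): 24 + 24 + 13 + 26 = 87
σ = (3, 2, 0, 1): 24 + 11 + 24 + 3 = 62
σ = (3, 2, 1, 0): 24 + 11 + 4 + 26 = 65
Optimal value attained by: σ = (3, 1, 2, 0).
Answer: det⊕(A) = 87; verdict: NONSINGULAR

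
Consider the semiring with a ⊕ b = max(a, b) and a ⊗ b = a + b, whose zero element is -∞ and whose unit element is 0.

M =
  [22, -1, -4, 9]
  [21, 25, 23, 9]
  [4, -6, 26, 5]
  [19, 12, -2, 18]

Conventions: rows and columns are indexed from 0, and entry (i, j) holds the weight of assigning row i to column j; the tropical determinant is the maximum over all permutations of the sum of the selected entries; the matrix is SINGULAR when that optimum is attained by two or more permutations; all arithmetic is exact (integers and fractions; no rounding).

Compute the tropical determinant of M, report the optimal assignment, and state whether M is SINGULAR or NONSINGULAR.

σ = (0, 1, 2, 3): 22 + 25 + 26 + 18 = 91
σ = (0, 1, 3, 2): 22 + 25 + 5 + (-2) = 50
σ = (0, 2, 1, 3): 22 + 23 + (-6) + 18 = 57
σ = (0, 2, 3, 1): 22 + 23 + 5 + 12 = 62
σ = (0, 3, 1, 2): 22 + 9 + (-6) + (-2) = 23
σ = (0, 3, 2, 1): 22 + 9 + 26 + 12 = 69
σ = (1, 0, 2, 3): (-1) + 21 + 26 + 18 = 64
σ = (1, 0, 3, 2): (-1) + 21 + 5 + (-2) = 23
σ = (1, 2, 0, 3): (-1) + 23 + 4 + 18 = 44
σ = (1, 2, 3, 0): (-1) + 23 + 5 + 19 = 46
σ = (1, 3, 0, 2): (-1) + 9 + 4 + (-2) = 10
σ = (1, 3, 2, 0): (-1) + 9 + 26 + 19 = 53
σ = (2, 0, 1, 3): (-4) + 21 + (-6) + 18 = 29
σ = (2, 0, 3, 1): (-4) + 21 + 5 + 12 = 34
σ = (2, 1, 0, 3): (-4) + 25 + 4 + 18 = 43
σ = (2, 1, 3, 0): (-4) + 25 + 5 + 19 = 45
σ = (2, 3, 0, 1): (-4) + 9 + 4 + 12 = 21
σ = (2, 3, 1, 0): (-4) + 9 + (-6) + 19 = 18
σ = (3, 0, 1, 2): 9 + 21 + (-6) + (-2) = 22
σ = (3, 0, 2, 1): 9 + 21 + 26 + 12 = 68
σ = (3, 1, 0, 2): 9 + 25 + 4 + (-2) = 36
σ = (3, 1, 2, 0): 9 + 25 + 26 + 19 = 79
σ = (3, 2, 0, 1): 9 + 23 + 4 + 12 = 48
σ = (3, 2, 1, 0): 9 + 23 + (-6) + 19 = 45
Optimal value attained by: σ = (0, 1, 2, 3).
Answer: det⊕(M) = 91; verdict: NONSINGULAR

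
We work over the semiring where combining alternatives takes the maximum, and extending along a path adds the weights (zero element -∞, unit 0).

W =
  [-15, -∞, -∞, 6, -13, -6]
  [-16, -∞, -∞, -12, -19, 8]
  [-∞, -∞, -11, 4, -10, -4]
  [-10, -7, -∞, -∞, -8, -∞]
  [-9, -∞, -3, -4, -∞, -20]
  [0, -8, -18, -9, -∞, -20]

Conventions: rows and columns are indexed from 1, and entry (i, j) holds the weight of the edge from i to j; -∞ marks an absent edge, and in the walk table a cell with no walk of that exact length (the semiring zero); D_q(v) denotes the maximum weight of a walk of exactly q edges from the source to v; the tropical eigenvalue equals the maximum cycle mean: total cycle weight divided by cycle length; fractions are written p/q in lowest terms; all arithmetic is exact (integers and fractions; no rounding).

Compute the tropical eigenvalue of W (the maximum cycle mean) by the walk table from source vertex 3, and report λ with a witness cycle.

q=0: [-∞, -∞, 0, -∞, -∞, -∞]
q=1: [-∞, -∞, -11, 4, -10, -4]
q=2: [-4, -3, -13, -7, -4, -15]
q=3: [-13, -14, -7, 2, -15, 5]
q=4: [5, -3, -13, -3, -6, -6]
q=5: [-6, -10, -9, 11, -8, 5]
q=6: [5, 4, -11, 0, 3, -2]
Optimal cycle mean attained by: cycle 1->4->2->6->1, total 6 + (-7) + 8 + 0, length 4.
Answer: λ = 7/4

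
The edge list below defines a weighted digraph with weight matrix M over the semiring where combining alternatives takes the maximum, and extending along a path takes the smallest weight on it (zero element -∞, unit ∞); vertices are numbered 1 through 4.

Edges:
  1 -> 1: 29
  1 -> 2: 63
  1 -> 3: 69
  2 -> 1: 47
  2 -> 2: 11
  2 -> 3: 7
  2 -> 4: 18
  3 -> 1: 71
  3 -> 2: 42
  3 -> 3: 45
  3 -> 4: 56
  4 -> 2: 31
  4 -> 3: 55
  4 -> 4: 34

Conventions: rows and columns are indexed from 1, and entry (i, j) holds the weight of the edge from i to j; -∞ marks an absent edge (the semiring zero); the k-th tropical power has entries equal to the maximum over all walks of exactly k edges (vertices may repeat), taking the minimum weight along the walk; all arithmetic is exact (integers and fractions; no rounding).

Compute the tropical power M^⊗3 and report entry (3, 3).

M^⊗2:
  [69, 42, 45, 56]
  [29, 47, 47, 18]
  [45, 63, 69, 45]
  [55, 42, 45, 55]
M^⊗3:
  [45, 63, 69, 45]
  [47, 42, 45, 47]
  [69, 45, 45, 56]
  [45, 55, 55, 45]
Key observation: the optimum is the walk 3->1->3->3, with weight 71 min 69 min 45 = 45.
Optimal value attained by: walk 3->1->3->3.
Answer: (M^⊗3)[3][3] = 45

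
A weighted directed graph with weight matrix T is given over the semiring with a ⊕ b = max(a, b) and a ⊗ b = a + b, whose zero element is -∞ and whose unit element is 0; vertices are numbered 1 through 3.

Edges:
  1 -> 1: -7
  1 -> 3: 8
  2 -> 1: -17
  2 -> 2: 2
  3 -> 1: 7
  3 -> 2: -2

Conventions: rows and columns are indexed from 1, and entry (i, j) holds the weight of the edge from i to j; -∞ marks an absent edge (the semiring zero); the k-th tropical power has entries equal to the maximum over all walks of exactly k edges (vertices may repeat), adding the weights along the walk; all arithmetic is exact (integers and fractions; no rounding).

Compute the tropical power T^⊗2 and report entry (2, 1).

T^⊗2:
  [15, 6, 1]
  [-15, 4, -9]
  [0, 0, 15]
Key observation: the optimum is the walk 2->2->1, with weight 2 + (-17) = -15.
Optimal value attained by: walk 2->2->1.
Answer: (T^⊗2)[2][1] = -15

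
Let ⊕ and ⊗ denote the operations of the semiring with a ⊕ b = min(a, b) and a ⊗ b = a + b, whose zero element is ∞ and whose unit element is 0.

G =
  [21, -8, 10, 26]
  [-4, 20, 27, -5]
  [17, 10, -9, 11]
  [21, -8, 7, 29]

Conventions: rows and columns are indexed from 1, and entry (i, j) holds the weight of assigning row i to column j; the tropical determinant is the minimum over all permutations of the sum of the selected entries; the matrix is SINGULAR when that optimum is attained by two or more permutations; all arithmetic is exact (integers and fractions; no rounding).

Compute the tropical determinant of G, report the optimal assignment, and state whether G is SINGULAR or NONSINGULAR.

σ = (1, 2, 3, 4): 21 + 20 + (-9) + 29 = 61
σ = (1, 2, 4, 3): 21 + 20 + 11 + 7 = 59
σ = (1, 3, 2, 4): 21 + 27 + 10 + 29 = 87
σ = (1, 3, 4, 2): 21 + 27 + 11 + (-8) = 51
σ = (1, 4, 2, 3): 21 + (-5) + 10 + 7 = 33
σ = (1, 4, 3, 2): 21 + (-5) + (-9) + (-8) = -1
σ = (2, 1, 3, 4): (-8) + (-4) + (-9) + 29 = 8
σ = (2, 1, 4, 3): (-8) + (-4) + 11 + 7 = 6
σ = (2, 3, 1, 4): (-8) + 27 + 17 + 29 = 65
σ = (2, 3, 4, 1): (-8) + 27 + 11 + 21 = 51
σ = (2, 4, 1, 3): (-8) + (-5) + 17 + 7 = 11
σ = (2, 4, 3, 1): (-8) + (-5) + (-9) + 21 = -1
σ = (3, 1, 2, 4): 10 + (-4) + 10 + 29 = 45
σ = (3, 1, 4, 2): 10 + (-4) + 11 + (-8) = 9
σ = (3, 2, 1, 4): 10 + 20 + 17 + 29 = 76
σ = (3, 2, 4, 1): 10 + 20 + 11 + 21 = 62
σ = (3, 4, 1, 2): 10 + (-5) + 17 + (-8) = 14
σ = (3, 4, 2, 1): 10 + (-5) + 10 + 21 = 36
σ = (4, 1, 2, 3): 26 + (-4) + 10 + 7 = 39
σ = (4, 1, 3, 2): 26 + (-4) + (-9) + (-8) = 5
σ = (4, 2, 1, 3): 26 + 20 + 17 + 7 = 70
σ = (4, 2, 3, 1): 26 + 20 + (-9) + 21 = 58
σ = (4, 3, 1, 2): 26 + 27 + 17 + (-8) = 62
σ = (4, 3, 2, 1): 26 + 27 + 10 + 21 = 84
Optimal value attained by: σ = (1, 4, 3, 2).
Answer: det⊕(G) = -1; verdict: SINGULAR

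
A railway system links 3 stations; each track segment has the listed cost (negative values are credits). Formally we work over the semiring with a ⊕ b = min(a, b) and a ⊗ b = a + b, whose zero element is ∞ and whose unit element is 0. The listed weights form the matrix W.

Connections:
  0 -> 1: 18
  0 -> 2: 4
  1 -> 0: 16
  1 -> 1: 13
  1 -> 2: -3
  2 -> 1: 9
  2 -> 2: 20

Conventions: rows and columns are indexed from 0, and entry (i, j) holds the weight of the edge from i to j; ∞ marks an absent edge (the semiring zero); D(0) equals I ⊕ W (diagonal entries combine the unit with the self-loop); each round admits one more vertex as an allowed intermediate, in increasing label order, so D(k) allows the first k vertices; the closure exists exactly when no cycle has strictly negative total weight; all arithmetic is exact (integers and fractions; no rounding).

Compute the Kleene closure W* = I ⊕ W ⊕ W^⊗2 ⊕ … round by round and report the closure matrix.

D(0):
  [0, 18, 4]
  [16, 0, -3]
  [∞, 9, 0]
D(1):
  [0, 18, 4]
  [16, 0, -3]
  [∞, 9, 0]
D(2):
  [0, 18, 4]
  [16, 0, -3]
  [25, 9, 0]
D(3):
  [0, 13, 4]
  [16, 0, -3]
  [25, 9, 0]
Answer: W* = [[0, 13, 4], [16, 0, -3], [25, 9, 0]]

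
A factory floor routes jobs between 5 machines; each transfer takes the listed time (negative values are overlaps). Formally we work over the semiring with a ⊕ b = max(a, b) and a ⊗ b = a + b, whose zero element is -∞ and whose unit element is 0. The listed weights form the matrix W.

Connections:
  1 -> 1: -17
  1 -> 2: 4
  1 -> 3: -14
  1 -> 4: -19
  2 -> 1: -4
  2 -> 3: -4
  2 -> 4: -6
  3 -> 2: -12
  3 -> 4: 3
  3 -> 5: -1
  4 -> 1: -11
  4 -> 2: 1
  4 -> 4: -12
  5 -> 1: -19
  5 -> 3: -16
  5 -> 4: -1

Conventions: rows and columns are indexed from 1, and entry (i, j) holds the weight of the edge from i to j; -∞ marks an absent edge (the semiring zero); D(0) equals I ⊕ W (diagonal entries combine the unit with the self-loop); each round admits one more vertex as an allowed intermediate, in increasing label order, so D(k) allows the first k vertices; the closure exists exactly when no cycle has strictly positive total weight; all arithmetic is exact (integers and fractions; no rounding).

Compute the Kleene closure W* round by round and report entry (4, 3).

D(0):
  [0, 4, -14, -19, -∞]
  [-4, 0, -4, -6, -∞]
  [-∞, -12, 0, 3, -1]
  [-11, 1, -∞, 0, -∞]
  [-19, -∞, -16, -1, 0]
D(1):
  [0, 4, -14, -19, -∞]
  [-4, 0, -4, -6, -∞]
  [-∞, -12, 0, 3, -1]
  [-11, 1, -25, 0, -∞]
  [-19, -15, -16, -1, 0]
D(2):
  [0, 4, 0, -2, -∞]
  [-4, 0, -4, -6, -∞]
  [-16, -12, 0, 3, -1]
  [-3, 1, -3, 0, -∞]
  [-19, -15, -16, -1, 0]
D(3):
  [0, 4, 0, 3, -1]
  [-4, 0, -4, -1, -5]
  [-16, -12, 0, 3, -1]
  [-3, 1, -3, 0, -4]
  [-19, -15, -16, -1, 0]
D(4):
  [0, 4, 0, 3, -1]
  [-4, 0, -4, -1, -5]
  [0, 4, 0, 3, -1]
  [-3, 1, -3, 0, -4]
  [-4, 0, -4, -1, 0]
D(5):
  [0, 4, 0, 3, -1]
  [-4, 0, -4, -1, -5]
  [0, 4, 0, 3, -1]
  [-3, 1, -3, 0, -4]
  [-4, 0, -4, -1, 0]
Answer: W*[4][3] = -3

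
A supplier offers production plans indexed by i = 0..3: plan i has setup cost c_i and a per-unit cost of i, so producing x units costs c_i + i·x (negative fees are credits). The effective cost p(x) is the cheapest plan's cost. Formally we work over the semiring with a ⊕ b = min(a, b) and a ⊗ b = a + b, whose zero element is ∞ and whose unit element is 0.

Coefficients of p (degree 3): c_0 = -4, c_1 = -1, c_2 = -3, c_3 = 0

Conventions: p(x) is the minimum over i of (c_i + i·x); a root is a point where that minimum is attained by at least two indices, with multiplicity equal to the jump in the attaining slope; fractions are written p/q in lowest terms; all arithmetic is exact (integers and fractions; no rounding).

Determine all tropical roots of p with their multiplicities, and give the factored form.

hull edge (i=0, c=-4) to (i=2, c=-3): slope 1/2, span 2
hull edge (i=2, c=-3) to (i=3, c=0): slope 3, span 1
Factored form: p(x) = 0 ⊗ (x ⊕ (-3)) ⊗ (x ⊕ (-1/2)) ⊗ (x ⊕ (-1/2))
Answer: roots = -3 (mult 1), -1/2 (mult 2)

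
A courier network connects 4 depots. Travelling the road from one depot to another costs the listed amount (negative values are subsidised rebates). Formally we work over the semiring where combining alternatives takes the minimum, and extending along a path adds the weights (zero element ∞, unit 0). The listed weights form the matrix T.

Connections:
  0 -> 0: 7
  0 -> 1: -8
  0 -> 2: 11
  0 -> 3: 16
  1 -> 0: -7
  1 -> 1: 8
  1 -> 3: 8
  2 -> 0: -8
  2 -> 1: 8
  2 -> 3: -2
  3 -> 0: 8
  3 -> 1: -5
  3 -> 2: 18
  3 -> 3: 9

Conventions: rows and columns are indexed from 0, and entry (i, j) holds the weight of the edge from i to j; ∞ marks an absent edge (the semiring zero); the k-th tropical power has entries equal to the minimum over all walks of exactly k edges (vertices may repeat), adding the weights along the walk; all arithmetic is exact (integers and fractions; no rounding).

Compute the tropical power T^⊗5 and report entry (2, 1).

T^⊗2:
  [-15, -1, 18, 0]
  [0, -15, 4, 9]
  [-1, -16, 3, 7]
  [-12, 0, 19, 3]
T^⊗3:
  [-8, -23, -4, 1]
  [-22, -8, 11, -7]
  [-23, -9, 10, -8]
  [-7, -20, -1, 4]
T^⊗4:
  [-30, -16, 3, -15]
  [-15, -30, -11, -6]
  [-16, -31, -12, -7]
  [-27, -15, 4, -12]
T^⊗5:
  [-23, -38, -19, -14]
  [-37, -23, -4, -22]
  [-38, -24, -5, -23]
  [-22, -35, -16, -11]
Key observation: the optimum is the walk 2->0->0->1->0->1, with weight (-8) + 7 + (-8) + (-7) + (-8) = -24.
Optimal value attained by: walk 2->0->0->1->0->1.
Answer: (T^⊗5)[2][1] = -24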